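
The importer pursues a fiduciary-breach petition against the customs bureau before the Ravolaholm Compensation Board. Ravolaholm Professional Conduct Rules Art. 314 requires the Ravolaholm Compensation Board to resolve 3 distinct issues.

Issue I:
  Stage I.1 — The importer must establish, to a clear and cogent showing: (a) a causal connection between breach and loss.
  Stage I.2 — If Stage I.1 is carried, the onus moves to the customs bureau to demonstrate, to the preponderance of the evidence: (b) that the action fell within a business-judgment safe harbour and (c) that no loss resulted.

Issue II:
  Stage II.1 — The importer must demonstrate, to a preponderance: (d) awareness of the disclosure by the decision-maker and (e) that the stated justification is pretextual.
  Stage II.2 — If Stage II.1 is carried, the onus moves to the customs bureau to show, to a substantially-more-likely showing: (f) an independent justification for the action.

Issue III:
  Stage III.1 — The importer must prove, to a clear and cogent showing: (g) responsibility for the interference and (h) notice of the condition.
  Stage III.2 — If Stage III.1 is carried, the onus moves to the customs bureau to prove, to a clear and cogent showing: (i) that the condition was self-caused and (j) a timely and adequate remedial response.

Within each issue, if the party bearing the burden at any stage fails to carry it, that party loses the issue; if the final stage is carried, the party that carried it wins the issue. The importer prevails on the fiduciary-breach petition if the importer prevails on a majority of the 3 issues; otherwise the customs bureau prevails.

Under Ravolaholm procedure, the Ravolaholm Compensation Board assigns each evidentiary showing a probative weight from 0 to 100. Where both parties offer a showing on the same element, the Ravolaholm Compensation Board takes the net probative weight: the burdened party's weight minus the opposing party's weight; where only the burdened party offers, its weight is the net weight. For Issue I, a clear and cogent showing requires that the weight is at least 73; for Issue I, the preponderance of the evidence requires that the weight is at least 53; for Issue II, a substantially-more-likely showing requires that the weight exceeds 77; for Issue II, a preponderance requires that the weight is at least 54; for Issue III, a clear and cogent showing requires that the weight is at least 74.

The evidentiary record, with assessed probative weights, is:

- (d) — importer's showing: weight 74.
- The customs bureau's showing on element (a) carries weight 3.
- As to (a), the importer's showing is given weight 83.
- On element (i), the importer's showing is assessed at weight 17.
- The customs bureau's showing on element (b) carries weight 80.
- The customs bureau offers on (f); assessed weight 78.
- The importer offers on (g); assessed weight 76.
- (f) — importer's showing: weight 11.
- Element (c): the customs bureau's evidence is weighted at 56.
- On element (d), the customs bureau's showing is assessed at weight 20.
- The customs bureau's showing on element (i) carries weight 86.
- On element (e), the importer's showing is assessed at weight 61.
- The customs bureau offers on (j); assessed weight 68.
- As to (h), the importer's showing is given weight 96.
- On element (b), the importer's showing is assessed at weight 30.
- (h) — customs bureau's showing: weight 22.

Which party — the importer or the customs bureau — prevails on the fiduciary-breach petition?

importer

— Issue I —
At Stage I.1 the importer must meet a clear and cogent showing (weight is at least 73): on (a) the weight is 83 less the opposing 3 gives net 80, ≥ 73, so (a) meets the standard.
  All elements met. The burden passes to the customs bureau.
At Stage I.2 the customs bureau must meet the preponderance of the evidence (weight is at least 53): on (b) the weight is 80 less the opposing 30 gives net 50, < 53, so (b) does not meet the standard; on (c) the weight is 56, which does reach 53, so (c) meets the standard.
  The customs bureau does not carry Stage I.2.
The analysis ends at Stage I.2; the importer prevails on this issue.
— Issue II —
Stage II.1 (importer, a preponderance, weight is at least 54): (d) net 74−20=54 ≥ 54 — meets; (e) 61 ≥ 54 — meets.
  Stage II.1 is satisfied; the onus moves to the customs bureau.
Stage II.2 (customs bureau, a substantially-more-likely showing, weight exceeds 77): (f) net 78−11=67 ≤ 77 — fails.
  Stage II.2 not carried; the customs bureau fails its burden.
So the importer prevails on this issue.
— Issue III —
Stage III.1 — burden on importer; standard: a clear and cogent showing (weight is at least 74).
    (g): 76 ≥ 74 [met]
    (h): 96 − 22 = 74 ≥ 74 [met]
  The importer carries Stage III.1; the customs bureau now bears the burden.
Stage III.2 — burden on customs bureau; standard: a clear and cogent showing (weight is at least 74).
    (i): 86 − 17 = 69 < 74 [not met]
    (j): 68 < 74 [not met]
  Not every element is met, so the customs bureau fails to carry Stage III.2.
So the importer prevails on this issue.
Per-issue: Issue I → importer; Issue II → importer; Issue III → importer. The importer must prevail on a majority of issues; overall, the importer prevails.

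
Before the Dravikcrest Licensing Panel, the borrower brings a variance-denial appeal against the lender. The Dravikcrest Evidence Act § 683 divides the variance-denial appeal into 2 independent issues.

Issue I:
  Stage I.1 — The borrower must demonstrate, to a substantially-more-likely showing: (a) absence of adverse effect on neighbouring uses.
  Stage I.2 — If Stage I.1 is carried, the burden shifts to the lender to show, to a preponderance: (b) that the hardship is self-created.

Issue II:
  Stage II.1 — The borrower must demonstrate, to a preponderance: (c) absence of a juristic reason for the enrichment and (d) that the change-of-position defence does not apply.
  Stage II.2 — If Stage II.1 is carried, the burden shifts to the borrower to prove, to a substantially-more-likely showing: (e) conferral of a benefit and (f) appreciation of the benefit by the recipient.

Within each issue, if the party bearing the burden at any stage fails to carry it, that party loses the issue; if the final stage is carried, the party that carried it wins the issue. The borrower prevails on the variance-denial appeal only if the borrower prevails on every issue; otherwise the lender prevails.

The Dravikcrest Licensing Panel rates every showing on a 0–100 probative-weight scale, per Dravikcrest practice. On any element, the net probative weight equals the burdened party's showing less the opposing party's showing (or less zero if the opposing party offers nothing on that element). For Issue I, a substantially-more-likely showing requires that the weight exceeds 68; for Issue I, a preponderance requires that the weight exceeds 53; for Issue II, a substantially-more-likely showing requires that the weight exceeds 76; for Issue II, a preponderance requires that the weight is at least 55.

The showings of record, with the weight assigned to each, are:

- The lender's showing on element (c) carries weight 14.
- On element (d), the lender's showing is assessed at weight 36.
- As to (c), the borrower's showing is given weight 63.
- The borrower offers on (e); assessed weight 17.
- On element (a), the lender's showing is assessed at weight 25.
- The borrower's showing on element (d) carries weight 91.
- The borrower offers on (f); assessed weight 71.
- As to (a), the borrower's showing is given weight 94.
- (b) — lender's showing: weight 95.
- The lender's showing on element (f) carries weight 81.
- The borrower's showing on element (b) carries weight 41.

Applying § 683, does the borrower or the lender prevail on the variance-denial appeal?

lender

— Issue I —
Stage I.1 — burden on borrower; standard: a substantially-more-likely showing (weight exceeds 68).
    (a): 94 − 25 = 69 > 68 [met]
  Stage I.1 is satisfied; the onus moves to the lender.
Stage I.2 — burden on lender; standard: a preponderance (weight exceeds 53).
    (b): 95 − 41 = 54 > 53 [met]
  All elements met at the final stage.
All stages carried — the lender prevails on this issue.
— Issue II —
At Stage II.1 the borrower must meet a preponderance (weight is at least 55): on (c) the weight is 63 less the opposing 14 gives net 49, < 55, so (c) does not meet the standard; on (d) the weight is 91 less the opposing 36 gives net 55, which does reach 55, so (d) meets the standard.
  Stage II.1 not carried; the borrower fails its burden.
The analysis ends at Stage II.1; the lender prevails on this issue.
Per-issue: Issue I → lender; Issue II → lender. The borrower must prevail on every issue; overall, the lender prevails.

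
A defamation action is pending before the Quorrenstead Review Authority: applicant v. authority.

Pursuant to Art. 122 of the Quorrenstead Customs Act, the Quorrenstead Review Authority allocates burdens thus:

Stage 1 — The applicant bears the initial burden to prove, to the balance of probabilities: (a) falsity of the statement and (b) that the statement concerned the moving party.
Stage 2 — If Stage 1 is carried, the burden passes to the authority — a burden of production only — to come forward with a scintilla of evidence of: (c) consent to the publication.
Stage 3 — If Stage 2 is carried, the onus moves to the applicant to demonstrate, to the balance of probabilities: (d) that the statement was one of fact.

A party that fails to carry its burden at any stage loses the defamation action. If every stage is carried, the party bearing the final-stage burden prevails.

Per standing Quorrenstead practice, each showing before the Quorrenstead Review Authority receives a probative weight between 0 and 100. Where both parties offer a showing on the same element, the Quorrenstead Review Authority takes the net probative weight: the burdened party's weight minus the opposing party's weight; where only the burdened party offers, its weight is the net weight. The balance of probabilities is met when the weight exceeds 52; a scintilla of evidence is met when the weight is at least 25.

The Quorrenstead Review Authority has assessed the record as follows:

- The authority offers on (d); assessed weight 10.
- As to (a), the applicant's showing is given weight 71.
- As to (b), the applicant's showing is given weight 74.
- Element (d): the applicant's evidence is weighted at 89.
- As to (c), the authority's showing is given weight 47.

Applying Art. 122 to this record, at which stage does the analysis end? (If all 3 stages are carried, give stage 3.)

stage 3

Stage 1 (applicant, the balance of probabilities, weight exceeds 52): (a) 71 > 52 — meets; (b) 74 > 52 — meets.
  The applicant carries Stage 1; the authority now bears the burden.
Stage 2 (authority, a scintilla of evidence, weight is at least 25): (c) 47 ≥ 25 — meets.
  Stage 2 is satisfied; the onus moves to the applicant.
Stage 3 (applicant, the balance of probabilities, weight exceeds 52): (d) net 89−10=79 > 52 — meets.
  The applicant carries the last stage.
With every stage satisfied, the applicant prevails.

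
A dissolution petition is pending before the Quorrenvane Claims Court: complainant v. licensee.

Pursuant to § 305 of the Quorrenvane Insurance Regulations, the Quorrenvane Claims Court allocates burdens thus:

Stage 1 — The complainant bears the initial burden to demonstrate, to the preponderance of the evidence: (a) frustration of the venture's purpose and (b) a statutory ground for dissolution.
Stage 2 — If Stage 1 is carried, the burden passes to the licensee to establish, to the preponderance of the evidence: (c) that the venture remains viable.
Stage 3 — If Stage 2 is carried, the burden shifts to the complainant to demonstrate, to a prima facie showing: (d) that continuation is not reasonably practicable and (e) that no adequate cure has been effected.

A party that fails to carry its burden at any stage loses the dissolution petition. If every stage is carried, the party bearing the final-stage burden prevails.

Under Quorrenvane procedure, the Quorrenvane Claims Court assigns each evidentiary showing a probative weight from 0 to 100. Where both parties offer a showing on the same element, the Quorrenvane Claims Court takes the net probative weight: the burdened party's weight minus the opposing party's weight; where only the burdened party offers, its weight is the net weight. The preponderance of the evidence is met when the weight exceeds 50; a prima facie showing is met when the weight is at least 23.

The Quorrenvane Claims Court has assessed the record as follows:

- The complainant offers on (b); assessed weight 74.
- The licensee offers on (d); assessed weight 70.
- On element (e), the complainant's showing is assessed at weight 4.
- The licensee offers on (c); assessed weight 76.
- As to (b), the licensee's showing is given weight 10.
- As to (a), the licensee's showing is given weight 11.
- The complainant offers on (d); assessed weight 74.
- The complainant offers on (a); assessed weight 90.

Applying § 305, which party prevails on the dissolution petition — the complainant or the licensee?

licensee

At Stage 1 the complainant must meet the preponderance of the evidence (weight exceeds 50): on (a) the weight is 90 less the opposing 11 gives net 79, > 50, so (a) meets the standard; on (b) the weight is 74 less the opposing 10 gives net 64, which does exceed 50, so (b) meets the standard.
  Stage 1 is satisfied; the onus moves to the licensee.
At Stage 2 the licensee must meet the preponderance of the evidence (weight exceeds 50): on (c) the weight is 76, which does exceed 50, so (c) meets the standard.
  Stage 2 is satisfied; the onus moves to the complainant.
At Stage 3 the complainant must meet a prima facie showing (weight is at least 23): on (d) the weight is 74 less the opposing 70 gives net 4, which does not reach 23, so (d) does not meet the standard; on (e) the weight is 4, which does not reach 23, so (e) does not meet the standard.
  Not every element is met, so the complainant fails to carry Stage 3.
The analysis ends at Stage 3; the licensee prevails.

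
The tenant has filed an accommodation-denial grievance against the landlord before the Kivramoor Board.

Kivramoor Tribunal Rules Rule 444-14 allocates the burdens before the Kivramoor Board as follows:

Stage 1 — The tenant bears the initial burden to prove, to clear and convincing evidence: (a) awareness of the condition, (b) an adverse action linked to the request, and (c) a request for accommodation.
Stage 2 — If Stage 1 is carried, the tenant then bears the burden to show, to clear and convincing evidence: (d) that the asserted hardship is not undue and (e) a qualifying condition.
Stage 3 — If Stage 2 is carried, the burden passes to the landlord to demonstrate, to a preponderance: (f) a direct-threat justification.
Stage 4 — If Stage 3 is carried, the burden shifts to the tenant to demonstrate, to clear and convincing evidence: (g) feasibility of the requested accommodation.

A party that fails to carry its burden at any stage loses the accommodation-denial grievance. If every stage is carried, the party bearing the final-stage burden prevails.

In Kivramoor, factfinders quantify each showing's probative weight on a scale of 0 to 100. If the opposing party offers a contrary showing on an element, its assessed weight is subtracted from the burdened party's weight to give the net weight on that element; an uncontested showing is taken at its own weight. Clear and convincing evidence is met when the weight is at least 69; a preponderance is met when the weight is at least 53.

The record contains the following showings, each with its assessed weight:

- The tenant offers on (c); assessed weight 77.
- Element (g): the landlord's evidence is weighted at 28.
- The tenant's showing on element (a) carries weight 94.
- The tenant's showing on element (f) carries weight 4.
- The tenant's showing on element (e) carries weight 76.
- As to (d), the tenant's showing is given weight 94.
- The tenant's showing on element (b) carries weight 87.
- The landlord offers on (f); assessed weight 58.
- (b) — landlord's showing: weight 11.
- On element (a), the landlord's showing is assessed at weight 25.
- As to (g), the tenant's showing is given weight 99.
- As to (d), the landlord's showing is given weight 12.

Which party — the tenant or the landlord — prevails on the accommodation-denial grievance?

tenant

Stage 1 (tenant, clear and convincing evidence, weight is at least 69): (a) net 94−25=69 ≥ 69 — meets; (b) net 87−11=76 ≥ 69 — meets; (c) 77 ≥ 69 — meets.
  Stage 1 is satisfied; the tenant continues to bear the burden.
Stage 2 (tenant, clear and convincing evidence, weight is at least 69): (d) net 94−12=82 ≥ 69 — meets; (e) 76 ≥ 69 — meets.
  Stage 2 carried; the burden shifts to the landlord.
Stage 3 (landlord, a preponderance, weight is at least 53): (f) net 58−4=54 ≥ 53 — meets.
  All elements met. The burden passes to the tenant.
Stage 4 (tenant, clear and convincing evidence, weight is at least 69): (g) net 99−28=71 ≥ 69 — meets.
  The tenant carries the last stage.
With every stage satisfied, the tenant prevails.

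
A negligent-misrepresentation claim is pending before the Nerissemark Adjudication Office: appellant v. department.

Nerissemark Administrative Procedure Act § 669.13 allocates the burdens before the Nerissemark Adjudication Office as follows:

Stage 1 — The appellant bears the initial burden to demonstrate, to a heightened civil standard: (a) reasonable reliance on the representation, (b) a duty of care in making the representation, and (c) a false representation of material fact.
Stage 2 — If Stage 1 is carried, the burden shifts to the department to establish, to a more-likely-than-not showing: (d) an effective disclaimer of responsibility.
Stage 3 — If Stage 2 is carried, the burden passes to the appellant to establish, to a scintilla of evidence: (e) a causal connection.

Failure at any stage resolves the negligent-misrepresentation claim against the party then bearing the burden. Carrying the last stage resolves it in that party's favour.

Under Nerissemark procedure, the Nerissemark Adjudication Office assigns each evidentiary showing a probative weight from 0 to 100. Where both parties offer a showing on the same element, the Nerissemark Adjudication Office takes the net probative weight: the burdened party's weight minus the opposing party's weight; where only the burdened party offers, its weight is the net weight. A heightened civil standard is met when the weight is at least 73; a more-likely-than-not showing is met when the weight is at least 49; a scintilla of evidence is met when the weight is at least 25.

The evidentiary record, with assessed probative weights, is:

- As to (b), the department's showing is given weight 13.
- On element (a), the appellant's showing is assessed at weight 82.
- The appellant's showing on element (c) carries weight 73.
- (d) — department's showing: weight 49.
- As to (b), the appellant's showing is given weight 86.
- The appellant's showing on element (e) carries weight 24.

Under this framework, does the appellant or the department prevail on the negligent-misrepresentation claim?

Stage 1 (appellant, a heightened civil standard, weight is at least 73): (a) 82 ≥ 73 — meets; (b) net 86−13=73 ≥ 73 — meets; (c) 73 ≥ 73 — meets.
  All elements met. The burden passes to the department.
Stage 2 (department, a more-likely-than-not showing, weight is at least 49): (d) 49 ≥ 49 — meets.
  Stage 2 carried; the burden shifts to the appellant.
Stage 3 (appellant, a scintilla of evidence, weight is at least 25): (e) 24 < 25 — fails.
  Stage 3 not carried; the appellant fails its burden.
The department prevails.

department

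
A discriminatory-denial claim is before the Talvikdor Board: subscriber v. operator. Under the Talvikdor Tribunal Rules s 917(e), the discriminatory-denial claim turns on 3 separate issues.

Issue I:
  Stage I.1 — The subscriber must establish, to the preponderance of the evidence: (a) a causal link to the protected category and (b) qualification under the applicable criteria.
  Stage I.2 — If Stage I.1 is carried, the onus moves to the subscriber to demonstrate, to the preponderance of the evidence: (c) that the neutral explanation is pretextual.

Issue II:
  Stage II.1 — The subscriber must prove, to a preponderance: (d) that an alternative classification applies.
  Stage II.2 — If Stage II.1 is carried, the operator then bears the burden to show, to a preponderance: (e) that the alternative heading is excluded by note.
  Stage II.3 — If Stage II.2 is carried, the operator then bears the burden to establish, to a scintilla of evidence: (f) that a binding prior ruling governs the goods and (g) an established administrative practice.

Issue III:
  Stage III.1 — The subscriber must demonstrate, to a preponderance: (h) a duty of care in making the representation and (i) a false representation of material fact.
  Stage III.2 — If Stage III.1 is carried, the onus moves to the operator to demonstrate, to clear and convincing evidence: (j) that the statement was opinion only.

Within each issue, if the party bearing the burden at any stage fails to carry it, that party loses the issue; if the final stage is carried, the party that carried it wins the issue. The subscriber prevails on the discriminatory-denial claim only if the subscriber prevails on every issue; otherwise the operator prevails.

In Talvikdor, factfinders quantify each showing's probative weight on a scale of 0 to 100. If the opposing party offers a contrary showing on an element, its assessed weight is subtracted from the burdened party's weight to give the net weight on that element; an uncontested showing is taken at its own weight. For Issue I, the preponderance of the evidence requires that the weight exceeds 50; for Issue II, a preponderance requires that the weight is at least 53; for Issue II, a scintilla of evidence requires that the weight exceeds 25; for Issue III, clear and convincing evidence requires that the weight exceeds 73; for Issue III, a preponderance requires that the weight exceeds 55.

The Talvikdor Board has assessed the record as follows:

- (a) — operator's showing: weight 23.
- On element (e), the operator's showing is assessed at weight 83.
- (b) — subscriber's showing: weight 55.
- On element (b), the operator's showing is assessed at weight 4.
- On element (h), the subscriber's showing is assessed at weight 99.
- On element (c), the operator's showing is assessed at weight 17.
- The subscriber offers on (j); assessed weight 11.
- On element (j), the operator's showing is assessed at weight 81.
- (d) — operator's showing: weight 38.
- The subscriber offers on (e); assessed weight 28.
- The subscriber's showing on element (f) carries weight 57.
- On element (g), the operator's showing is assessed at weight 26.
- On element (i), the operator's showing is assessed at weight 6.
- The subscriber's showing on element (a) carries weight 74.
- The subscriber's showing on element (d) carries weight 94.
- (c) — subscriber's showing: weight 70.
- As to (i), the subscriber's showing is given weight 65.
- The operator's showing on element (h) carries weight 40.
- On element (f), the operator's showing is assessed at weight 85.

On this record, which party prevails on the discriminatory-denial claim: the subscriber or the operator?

— Issue I —
Stage I.1 — burden on subscriber; standard: the preponderance of the evidence (weight exceeds 50).
    (a): 74 − 23 = 51 > 50 [met]
    (b): 55 − 4 = 51 > 50 [met]
  Stage I.1 is satisfied; the subscriber continues to bear the burden.
Stage I.2 — burden on subscriber; standard: the preponderance of the evidence (weight exceeds 50).
    (c): 70 − 17 = 53 > 50 [met]
  Stage I.2 carried; the final stage is satisfied.
With every stage satisfied, the subscriber prevails on this issue.
— Issue II —
Stage II.1 (subscriber, a preponderance, weight is at least 53): (d) net 94−38=56 ≥ 53 — meets.
  Stage II.1 carried; the burden shifts to the operator.
Stage II.2 (operator, a preponderance, weight is at least 53): (e) net 83−28=55 ≥ 53 — meets.
  Stage II.2 carried; the burden remains with the operator.
Stage II.3 (operator, a scintilla of evidence, weight exceeds 25): (f) net 85−57=28 > 25 — meets; (g) 26 > 25 — meets.
  Stage II.3 carried; the final stage is satisfied.
Every stage carried; the operator prevails on this issue.
— Issue III —
At Stage III.1 the subscriber must meet a preponderance (weight exceeds 55): on (h) the weight is 99 less the opposing 40 gives net 59, > 55, so (h) meets the standard; on (i) the weight is 65 less the opposing 6 gives net 59, which does exceed 55, so (i) meets the standard.
  The subscriber carries Stage III.1; the operator now bears the burden.
At Stage III.2 the operator must meet clear and convincing evidence (weight exceeds 73): on (j) the weight is 81 less the opposing 11 gives net 70, which does not exceed 73, so (j) does not meet the standard.
  The operator does not carry Stage III.2.
The subscriber prevails on this issue.
Per-issue: Issue I → subscriber; Issue II → operator; Issue III → subscriber. The subscriber must prevail on every issue; overall, the operator prevails.

operator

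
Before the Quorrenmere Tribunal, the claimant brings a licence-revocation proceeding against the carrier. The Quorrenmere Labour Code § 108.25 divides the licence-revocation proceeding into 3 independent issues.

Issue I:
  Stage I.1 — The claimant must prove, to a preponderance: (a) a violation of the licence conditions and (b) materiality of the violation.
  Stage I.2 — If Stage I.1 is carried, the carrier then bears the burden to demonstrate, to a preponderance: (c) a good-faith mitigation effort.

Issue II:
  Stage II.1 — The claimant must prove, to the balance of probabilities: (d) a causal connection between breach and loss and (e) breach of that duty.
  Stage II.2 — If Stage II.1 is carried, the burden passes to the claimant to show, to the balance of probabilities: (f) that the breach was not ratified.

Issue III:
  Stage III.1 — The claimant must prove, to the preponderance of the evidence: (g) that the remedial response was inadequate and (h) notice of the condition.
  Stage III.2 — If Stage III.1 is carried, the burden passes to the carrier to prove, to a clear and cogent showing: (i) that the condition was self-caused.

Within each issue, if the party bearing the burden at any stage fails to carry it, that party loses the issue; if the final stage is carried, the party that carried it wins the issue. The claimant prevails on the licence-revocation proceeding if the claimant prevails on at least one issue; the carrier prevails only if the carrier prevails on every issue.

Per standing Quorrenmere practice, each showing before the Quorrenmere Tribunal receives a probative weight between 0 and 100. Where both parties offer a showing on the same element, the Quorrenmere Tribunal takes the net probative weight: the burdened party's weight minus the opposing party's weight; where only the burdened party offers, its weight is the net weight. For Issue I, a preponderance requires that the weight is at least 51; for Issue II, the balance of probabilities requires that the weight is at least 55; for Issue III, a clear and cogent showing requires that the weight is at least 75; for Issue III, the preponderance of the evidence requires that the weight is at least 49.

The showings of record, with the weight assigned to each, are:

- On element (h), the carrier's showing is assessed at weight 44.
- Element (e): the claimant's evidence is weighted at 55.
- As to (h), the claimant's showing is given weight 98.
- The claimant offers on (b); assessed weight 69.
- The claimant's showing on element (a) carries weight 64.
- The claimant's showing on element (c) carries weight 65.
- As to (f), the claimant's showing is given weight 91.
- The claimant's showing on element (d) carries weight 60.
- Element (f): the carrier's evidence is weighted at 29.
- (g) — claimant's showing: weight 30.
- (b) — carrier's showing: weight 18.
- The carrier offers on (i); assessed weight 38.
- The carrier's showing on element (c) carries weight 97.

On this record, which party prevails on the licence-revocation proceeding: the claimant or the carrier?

— Issue I —
Stage I.1 (claimant, a preponderance, weight is at least 51): (a) 64 ≥ 51 — meets; (b) net 69−18=51 ≥ 51 — meets.
  Stage I.1 is satisfied; the onus moves to the carrier.
Stage I.2 (carrier, a preponderance, weight is at least 51): (c) net 97−65=32 < 51 — fails.
  The carrier does not carry Stage I.2.
The claimant prevails on this issue.
— Issue II —
At Stage II.1 the claimant must meet the balance of probabilities (weight is at least 55): on (d) the weight is 60, ≥ 55, so (d) meets the standard; on (e) the weight is 55, ≥ 55, so (e) meets the standard.
  Stage II.1 carried; the burden remains with the claimant.
At Stage II.2 the claimant must meet the balance of probabilities (weight is at least 55): on (f) the weight is 91 less the opposing 29 gives net 62, ≥ 55, so (f) meets the standard.
  The claimant carries the last stage.
With every stage satisfied, the claimant prevails on this issue.
— Issue III —
Stage III.1 — burden on claimant; standard: the preponderance of the evidence (weight is at least 49).
    (g): 30 < 49 [not met]
    (h): 98 − 44 = 54 ≥ 49 [met]
  Not every element is met, so the claimant fails to carry Stage III.1.
So the carrier prevails on this issue.
Per-issue: Issue I → claimant; Issue II → claimant; Issue III → carrier. The claimant must prevail on at least one issue; overall, the claimant prevails.

claimant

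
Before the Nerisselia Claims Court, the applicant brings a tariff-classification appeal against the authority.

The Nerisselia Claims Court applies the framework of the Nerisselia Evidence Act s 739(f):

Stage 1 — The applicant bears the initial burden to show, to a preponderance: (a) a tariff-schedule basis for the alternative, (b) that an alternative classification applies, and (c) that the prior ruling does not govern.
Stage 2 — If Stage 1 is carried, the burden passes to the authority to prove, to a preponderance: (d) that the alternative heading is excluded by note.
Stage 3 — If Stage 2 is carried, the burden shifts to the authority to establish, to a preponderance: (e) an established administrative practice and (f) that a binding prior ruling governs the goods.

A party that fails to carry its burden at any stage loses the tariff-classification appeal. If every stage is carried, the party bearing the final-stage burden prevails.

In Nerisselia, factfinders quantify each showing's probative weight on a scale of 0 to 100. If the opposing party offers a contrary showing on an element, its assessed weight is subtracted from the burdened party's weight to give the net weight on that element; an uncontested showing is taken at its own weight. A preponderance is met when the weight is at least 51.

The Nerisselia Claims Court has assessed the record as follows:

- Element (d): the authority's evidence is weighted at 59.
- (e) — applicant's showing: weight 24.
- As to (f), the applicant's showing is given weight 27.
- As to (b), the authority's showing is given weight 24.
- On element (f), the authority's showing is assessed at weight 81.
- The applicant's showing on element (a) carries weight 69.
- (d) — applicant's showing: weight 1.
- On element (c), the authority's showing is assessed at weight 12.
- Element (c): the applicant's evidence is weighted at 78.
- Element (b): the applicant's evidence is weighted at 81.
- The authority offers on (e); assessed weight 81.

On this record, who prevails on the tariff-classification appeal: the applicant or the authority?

authority

At Stage 1 the applicant must meet a preponderance (weight is at least 51): on (a) the weight is 69, which does reach 51, so (a) meets the standard; on (b) the weight is 81 less the opposing 24 gives net 57, which does reach 51, so (b) meets the standard; on (c) the weight is 78 less the opposing 12 gives net 66, ≥ 51, so (c) meets the standard.
  The applicant carries Stage 1; the authority now bears the burden.
At Stage 2 the authority must meet a preponderance (weight is at least 51): on (d) the weight is 59 less the opposing 1 gives net 58, which does reach 51, so (d) meets the standard.
  All elements met. The authority retains the burden for Stage 3.
At Stage 3 the authority must meet a preponderance (weight is at least 51): on (e) the weight is 81 less the opposing 24 gives net 57, which does reach 51, so (e) meets the standard; on (f) the weight is 81 less the opposing 27 gives net 54, ≥ 51, so (f) meets the standard.
  Stage 3 carried; the final stage is satisfied.
With every stage satisfied, the authority prevails.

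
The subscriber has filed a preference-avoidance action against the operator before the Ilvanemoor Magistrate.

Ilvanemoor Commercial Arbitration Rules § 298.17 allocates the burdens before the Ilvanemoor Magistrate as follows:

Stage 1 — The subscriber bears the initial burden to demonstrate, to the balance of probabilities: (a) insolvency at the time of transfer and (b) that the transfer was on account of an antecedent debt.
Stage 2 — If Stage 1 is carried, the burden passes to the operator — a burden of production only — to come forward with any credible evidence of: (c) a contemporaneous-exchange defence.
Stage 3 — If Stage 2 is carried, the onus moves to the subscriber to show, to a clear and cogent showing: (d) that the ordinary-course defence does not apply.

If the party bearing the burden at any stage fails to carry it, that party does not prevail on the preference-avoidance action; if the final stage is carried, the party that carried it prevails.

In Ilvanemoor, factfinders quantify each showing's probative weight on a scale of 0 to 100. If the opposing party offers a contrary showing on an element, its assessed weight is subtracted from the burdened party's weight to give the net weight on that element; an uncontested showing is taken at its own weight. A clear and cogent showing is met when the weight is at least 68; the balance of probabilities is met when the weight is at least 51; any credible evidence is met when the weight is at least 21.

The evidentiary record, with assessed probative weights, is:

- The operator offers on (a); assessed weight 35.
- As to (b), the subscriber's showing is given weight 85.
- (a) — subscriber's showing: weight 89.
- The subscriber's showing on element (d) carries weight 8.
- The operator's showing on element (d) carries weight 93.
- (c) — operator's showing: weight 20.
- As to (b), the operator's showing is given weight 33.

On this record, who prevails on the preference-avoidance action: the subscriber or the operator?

subscriber

Stage 1 (subscriber, the balance of probabilities, weight is at least 51): (a) net 89−35=54 ≥ 51 — meets; (b) net 85−33=52 ≥ 51 — meets.
  The subscriber carries Stage 1; the operator now bears the burden.
Stage 2 (operator, any credible evidence, weight is at least 21): (c) 20 < 21 — fails.
  The operator does not carry Stage 2.
The subscriber prevails.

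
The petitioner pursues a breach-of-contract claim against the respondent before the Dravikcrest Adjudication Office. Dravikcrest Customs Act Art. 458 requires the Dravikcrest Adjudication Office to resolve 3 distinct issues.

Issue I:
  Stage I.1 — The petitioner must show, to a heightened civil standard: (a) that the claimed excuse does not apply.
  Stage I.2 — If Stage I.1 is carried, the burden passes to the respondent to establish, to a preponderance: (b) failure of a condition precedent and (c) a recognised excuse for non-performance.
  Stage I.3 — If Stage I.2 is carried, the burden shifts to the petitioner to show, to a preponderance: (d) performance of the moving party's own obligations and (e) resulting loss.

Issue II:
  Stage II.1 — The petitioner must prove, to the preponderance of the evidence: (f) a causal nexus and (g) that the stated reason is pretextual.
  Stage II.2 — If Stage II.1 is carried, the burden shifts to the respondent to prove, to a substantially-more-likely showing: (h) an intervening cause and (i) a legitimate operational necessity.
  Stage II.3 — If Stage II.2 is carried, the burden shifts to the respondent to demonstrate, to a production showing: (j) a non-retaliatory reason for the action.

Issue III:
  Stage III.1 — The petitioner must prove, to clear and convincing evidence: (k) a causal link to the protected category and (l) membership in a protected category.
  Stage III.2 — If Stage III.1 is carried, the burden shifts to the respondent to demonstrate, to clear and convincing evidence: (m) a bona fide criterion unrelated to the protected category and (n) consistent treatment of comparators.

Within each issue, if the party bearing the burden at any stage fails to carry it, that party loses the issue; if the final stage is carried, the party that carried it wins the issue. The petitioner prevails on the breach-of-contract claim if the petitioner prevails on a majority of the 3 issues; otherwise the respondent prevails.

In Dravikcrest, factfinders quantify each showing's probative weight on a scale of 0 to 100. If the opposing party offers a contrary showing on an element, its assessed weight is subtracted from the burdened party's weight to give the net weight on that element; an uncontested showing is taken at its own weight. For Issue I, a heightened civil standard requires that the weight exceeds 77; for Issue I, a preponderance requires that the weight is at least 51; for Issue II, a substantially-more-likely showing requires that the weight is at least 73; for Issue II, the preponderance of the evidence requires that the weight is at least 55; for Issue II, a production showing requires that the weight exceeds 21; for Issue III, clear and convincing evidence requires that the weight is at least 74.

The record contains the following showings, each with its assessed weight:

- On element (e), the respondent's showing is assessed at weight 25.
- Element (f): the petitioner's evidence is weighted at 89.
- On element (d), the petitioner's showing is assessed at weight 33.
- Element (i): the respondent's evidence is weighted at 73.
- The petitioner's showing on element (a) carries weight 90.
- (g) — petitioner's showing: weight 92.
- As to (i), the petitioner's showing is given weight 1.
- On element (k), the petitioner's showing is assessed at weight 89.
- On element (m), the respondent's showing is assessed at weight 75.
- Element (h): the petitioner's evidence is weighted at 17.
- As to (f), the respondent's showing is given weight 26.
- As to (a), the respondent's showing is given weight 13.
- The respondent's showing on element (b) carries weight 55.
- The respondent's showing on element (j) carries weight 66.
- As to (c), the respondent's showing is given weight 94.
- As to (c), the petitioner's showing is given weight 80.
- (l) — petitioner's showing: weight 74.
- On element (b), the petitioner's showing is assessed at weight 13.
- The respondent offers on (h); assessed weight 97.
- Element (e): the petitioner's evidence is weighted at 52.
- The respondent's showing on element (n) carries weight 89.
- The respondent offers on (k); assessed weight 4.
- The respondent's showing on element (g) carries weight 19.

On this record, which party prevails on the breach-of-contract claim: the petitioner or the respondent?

respondent

— Issue I —
Stage I.1 (petitioner, a heightened civil standard, weight exceeds 77): (a) net 90−13=77 ≤ 77 — fails.
  Not every element is met, so the petitioner fails to carry Stage I.1.
The respondent prevails on this issue.
— Issue II —
Stage II.1 (petitioner, the preponderance of the evidence, weight is at least 55): (f) net 89−26=63 ≥ 55 — meets; (g) net 92−19=73 ≥ 55 — meets.
  The petitioner carries Stage II.1; the respondent now bears the burden.
Stage II.2 (respondent, a substantially-more-likely showing, weight is at least 73): (h) net 97−17=80 ≥ 73 — meets; (i) net 73−1=72 < 73 — fails.
  The respondent does not carry Stage II.2.
The analysis ends at Stage II.2; the petitioner prevails on this issue.
— Issue III —
At Stage III.1 the petitioner must meet clear and convincing evidence (weight is at least 74): on (k) the weight is 89 less the opposing 4 gives net 85, ≥ 74, so (k) meets the standard; on (l) the weight is 74, which does reach 74, so (l) meets the standard.
  The petitioner carries Stage III.1; the respondent now bears the burden.
At Stage III.2 the respondent must meet clear and convincing evidence (weight is at least 74): on (m) the weight is 75, which does reach 74, so (m) meets the standard; on (n) the weight is 89, ≥ 74, so (n) meets the standard.
  The respondent carries the last stage.
With every stage satisfied, the respondent prevails on this issue.
Per-issue: Issue I → respondent; Issue II → petitioner; Issue III → respondent. The petitioner must prevail on a majority of issues; overall, the respondent prevails.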